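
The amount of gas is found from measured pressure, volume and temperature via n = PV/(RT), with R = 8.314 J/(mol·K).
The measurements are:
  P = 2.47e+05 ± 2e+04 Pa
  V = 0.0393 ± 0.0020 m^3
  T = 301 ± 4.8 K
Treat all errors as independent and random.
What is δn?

0.376 mol

Relative error in a monomial: (δn/n)² = Σ (nᵢ · δxᵢ/xᵢ)².
  (1·δP/P)² = (1×0.0810)² = 0.00656;  (1·δV/V)² = (1×0.0509)² = 0.00259;  (-1·δT/T)² = (-1×0.0159)² = 0.000254
δn/n = √(0.00940) = 0.0970
n = 3.88 mol, so δn = 0.0970 × 3.88 = 0.376 mol.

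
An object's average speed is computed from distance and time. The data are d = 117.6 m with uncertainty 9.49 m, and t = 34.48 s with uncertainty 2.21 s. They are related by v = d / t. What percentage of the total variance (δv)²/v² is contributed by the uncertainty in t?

(δv/v)² = (1·δd/d)² + (-1·δt/t)²
  d term: (1×0.0807)² = 0.00651
  t term: (-1×0.0641)² = 0.00411
Total = 0.0106. Share from t = 0.00411/0.0106 = 0.387.

38.7%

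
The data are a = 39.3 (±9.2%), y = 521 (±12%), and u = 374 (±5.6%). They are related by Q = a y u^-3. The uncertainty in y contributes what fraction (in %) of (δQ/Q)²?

(δQ/Q)² = (1·δa/a)² + (1·δy/y)² + (-3·δu/u)²
  a term: (1×0.0920)² = 0.00846
  y term: (1×0.120)² = 0.0144
  u term: (-3×0.0560)² = 0.0282
Total = 0.0511. Share from y = 0.0144/0.0511 = 0.282.

28.2%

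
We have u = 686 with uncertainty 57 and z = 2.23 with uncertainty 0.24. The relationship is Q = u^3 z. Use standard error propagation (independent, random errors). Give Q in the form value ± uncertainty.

(7.20 ± 1.95) × 10^8

Relative error in a monomial: (δQ/Q)² = Σ (nᵢ · δxᵢ/xᵢ)².
  (3·δu/u)² = (3×0.0831)² = 0.0621;  (1·δz/z)² = (1×0.108)² = 0.0116
δQ/Q = √(0.0737) = 0.272
Q = 7.2e+08, so δQ = 0.272 × 7.2e+08 = 1.95e+08.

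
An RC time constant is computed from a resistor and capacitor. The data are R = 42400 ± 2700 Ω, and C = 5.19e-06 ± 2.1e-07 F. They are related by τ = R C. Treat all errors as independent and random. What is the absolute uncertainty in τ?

For a monomial τ ∝ R, C, fractional errors add in quadrature:
  (1·δR/R)² = (1×0.0637)² = 0.00406;  (1·δC/C)² = (1×0.0405)² = 0.00164
δτ/τ = √(0.00569) = 0.0754
τ = 0.220 s, so δτ = 0.0754 × 0.220 = 0.0166 s.

0.0166 s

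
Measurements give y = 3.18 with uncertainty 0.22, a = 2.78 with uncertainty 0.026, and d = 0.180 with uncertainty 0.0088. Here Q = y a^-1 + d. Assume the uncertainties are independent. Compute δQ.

Let p = y·a^-1 = 1.14. δp/p = √((1·δy/y)² + (-1·δa/a)²) = √(0.00479 + 8.75e-05) = 0.0698, so δp = 0.0799.
Q = p + d: δQ = √(δp² + δd²) = √(0.00638 + 7.74e-05) = 0.0803

0.0803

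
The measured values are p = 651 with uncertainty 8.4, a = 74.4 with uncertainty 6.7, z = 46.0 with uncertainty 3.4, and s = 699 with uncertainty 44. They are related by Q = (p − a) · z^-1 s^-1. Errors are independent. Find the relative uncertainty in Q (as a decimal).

0.0989

Let u = p − a = 577. δu = √(δp² + δa²) = √(70.6 + 44.9) = 10.7, so δu/u = 0.0186.
Q is then a monomial in u, z, s:
δQ/Q = √((δu/u)² + (-1·δz/z)² + (-1·δs/s)²) = √(0.000347 + 0.00546 + 0.00396) = 0.0989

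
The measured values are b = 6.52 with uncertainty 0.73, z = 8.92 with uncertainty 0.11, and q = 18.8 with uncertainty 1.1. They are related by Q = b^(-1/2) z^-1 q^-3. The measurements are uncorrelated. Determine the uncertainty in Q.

1.22e-06

Each factor contributes (exponent × relative error)² to (δQ/Q)²:
  (−½·δb/b)² = (-0.5×0.112)² = 0.00313;  (-1·δz/z)² = (-1×0.0123)² = 0.000152;  (-3·δq/q)² = (-3×0.0585)² = 0.0308
δQ/Q = √(0.0341) = 0.185
Q = 6.61e-06, so δQ = 0.185 × 6.61e-06 = 1.22e-06.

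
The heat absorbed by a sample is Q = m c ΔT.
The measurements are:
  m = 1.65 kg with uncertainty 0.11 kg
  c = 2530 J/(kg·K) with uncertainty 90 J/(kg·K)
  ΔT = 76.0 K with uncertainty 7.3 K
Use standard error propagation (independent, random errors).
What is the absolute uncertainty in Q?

Q is a product of powers, so relative uncertainties combine in quadrature:
  (1·δm/m)² = (1×0.0667)² = 0.00444;  (1·δc/c)² = (1×0.0356)² = 0.00127;  (1·δΔT/ΔT)² = (1×0.0961)² = 0.00923
δQ/Q = √(0.0149) = 0.122
Q = 3.17e+05 J, so δQ = 0.122 × 3.17e+05 = 38800 J.

38800 J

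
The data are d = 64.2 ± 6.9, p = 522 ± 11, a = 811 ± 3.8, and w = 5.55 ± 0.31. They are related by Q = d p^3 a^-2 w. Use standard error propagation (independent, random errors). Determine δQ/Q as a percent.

13.7%

Each factor contributes (exponent × relative error)² to (δQ/Q)²:
  (1·δd/d)² = (1×0.107)² = 0.0116;  (3·δp/p)² = (3×0.0211)² = 0.00400;  (-2·δa/a)² = (-2×0.00469)² = 8.78e-05;  (1·δw/w)² = (1×0.0559)² = 0.00312
δQ/Q = √(0.0188) = 0.137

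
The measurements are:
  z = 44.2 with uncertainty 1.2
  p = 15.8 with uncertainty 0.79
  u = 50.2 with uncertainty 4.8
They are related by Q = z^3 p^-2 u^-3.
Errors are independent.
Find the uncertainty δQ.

Each factor contributes (exponent × relative error)² to (δQ/Q)²:
  (3·δz/z)² = (3×0.0271)² = 0.00663;  (-2·δp/p)² = (-2×0.0500)² = 0.0100;  (-3·δu/u)² = (-3×0.0956)² = 0.0823
δQ/Q = √(0.0989) = 0.315
Q = 0.00273, so δQ = 0.315 × 0.00273 = 0.000860.

0.000860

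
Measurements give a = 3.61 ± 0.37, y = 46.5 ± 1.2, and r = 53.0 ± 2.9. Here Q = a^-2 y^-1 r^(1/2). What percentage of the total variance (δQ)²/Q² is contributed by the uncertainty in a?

(δQ/Q)² = (-2·δa/a)² + (-1·δy/y)² + (½·δr/r)²
  a term: (-2×0.102)² = 0.0420
  y term: (-1×0.0258)² = 0.000666
  r term: (0.5×0.0547)² = 0.000748
Total = 0.0434. Share from a = 0.0420/0.0434 = 0.967.

96.7%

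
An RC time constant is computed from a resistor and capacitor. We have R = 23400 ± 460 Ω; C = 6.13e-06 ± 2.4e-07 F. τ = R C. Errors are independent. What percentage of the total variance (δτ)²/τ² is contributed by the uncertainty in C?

(δτ/τ)² = (1·δR/R)² + (1·δC/C)²
  R term: (1×0.0197)² = 0.000386
  C term: (1×0.0392)² = 0.00153
Total = 0.00192. Share from C = 0.00153/0.00192 = 0.799.

79.9%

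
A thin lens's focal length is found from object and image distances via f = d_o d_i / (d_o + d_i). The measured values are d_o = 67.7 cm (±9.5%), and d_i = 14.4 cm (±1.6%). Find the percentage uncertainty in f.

∂f/∂d_o = (d_i/(d_o+d_i))² = 0.0308;  ∂f/∂d_i = (d_o/(d_o+d_i))² = 0.680
δf = √((∂f/∂d_o · δd_o)² + (∂f/∂d_i · δd_i)²) = √(0.0391 + 0.0245) = 0.252 cm
f = 11.9 cm, so δf/f = 0.252/11.9 = 0.0213.

2.13%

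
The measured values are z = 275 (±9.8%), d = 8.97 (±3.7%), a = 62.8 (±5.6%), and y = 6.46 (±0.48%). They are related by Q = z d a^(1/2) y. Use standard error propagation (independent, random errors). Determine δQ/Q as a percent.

10.9%

Since Q is a product/quotient, work with relative uncertainties:
  (1·δz/z)² = (1×0.0980)² = 0.00960;  (1·δd/d)² = (1×0.0370)² = 0.00137;  (½·δa/a)² = (0.5×0.0560)² = 0.000784;  (1·δy/y)² = (1×0.00480)² = 2.3e-05
δQ/Q = √(0.0118) = 0.109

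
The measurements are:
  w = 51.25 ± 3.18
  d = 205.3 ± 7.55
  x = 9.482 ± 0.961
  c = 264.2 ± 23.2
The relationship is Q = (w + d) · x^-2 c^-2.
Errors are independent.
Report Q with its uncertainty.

Let u = w + d = 256.6. δu = √(δw² + δd²) = √(10.1 + 57.0) = 8.19, so δu/u = 0.0319.
Q is then a monomial in u, x, c:
δQ/Q = √((δu/u)² + (-2·δx/x)² + (-2·δc/c)²) = √(0.00102 + 0.0411 + 0.0308) = 0.270
Q = 4.088e-05, so δQ = 0.270 × 4.088e-05 = 1.1e-05.

(4.088 ± 1.10) × 10^-5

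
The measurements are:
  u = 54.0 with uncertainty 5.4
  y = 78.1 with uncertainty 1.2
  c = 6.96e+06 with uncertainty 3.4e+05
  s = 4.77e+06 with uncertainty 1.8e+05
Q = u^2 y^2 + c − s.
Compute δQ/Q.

Let p = u^2·y^2 = 1.78e+07. δp/p = √((2·δu/u)² + (2·δy/y)²) = √(0.0400 + 0.000944) = 0.202, so δp = 3.6e+06.
Q = p + c − s: δQ = √(δp² + δc² + δs²) = √(1.3e+13 + 1.16e+11 + 3.24e+10) = 3.62e+06
Q = 2e+07, so δQ/Q = 3.62e+06/2e+07 = 0.181.

0.181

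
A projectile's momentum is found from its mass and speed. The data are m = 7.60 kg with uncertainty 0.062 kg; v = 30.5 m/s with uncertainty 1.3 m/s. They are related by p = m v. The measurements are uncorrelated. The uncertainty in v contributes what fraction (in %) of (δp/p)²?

(δp/p)² = (1·δm/m)² + (1·δv/v)²
  m term: (1×0.00816)² = 6.66e-05
  v term: (1×0.0426)² = 0.00182
Total = 0.00188. Share from v = 0.00182/0.00188 = 0.965.

96.5%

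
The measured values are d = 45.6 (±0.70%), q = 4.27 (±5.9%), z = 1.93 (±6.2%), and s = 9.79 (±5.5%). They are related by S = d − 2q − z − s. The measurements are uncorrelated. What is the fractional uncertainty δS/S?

0.0321

Each term contributes (cᵢ δxᵢ)² to (δS)²:
  (δd)² = 0.102;  (2·δq)² = 0.254;  (δz)² = 0.0143;  (δs)² = 0.290
δS = √(0.660) = 0.812
S = 25.3, so δS/S = 0.812/25.3 = 0.0321.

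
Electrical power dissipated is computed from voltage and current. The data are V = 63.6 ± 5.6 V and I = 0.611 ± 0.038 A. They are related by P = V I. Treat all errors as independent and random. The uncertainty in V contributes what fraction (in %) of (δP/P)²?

66.7%

(δP/P)² = (1·δV/V)² + (1·δI/I)²
  V term: (1×0.0881)² = 0.00775
  I term: (1×0.0622)² = 0.00387
Total = 0.0116. Share from V = 0.00775/0.0116 = 0.667.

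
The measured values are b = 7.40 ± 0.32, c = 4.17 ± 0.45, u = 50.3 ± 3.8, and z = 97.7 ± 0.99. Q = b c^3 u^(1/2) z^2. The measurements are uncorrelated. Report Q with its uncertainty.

Products/powers → add relative errors in quadrature, weighted by exponent:
  (1·δb/b)² = (1×0.0432)² = 0.00187;  (3·δc/c)² = (3×0.108)² = 0.105;  (½·δu/u)² = (0.5×0.0755)² = 0.00143;  (2·δz/z)² = (2×0.0101)² = 0.000411
δQ/Q = √(0.109) = 0.329
Q = 3.63e+07, so δQ = 0.329 × 3.63e+07 = 1.2e+07.

(3.63 ± 1.20) × 10^7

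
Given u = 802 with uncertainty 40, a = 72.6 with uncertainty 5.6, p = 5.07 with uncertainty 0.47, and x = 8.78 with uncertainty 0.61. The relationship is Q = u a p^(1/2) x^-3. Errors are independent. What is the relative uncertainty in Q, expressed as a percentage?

23.2%

Q is a product of powers, so relative uncertainties combine in quadrature:
  (1·δu/u)² = (1×0.0499)² = 0.00249;  (1·δa/a)² = (1×0.0771)² = 0.00595;  (½·δp/p)² = (0.5×0.0927)² = 0.00215;  (-3·δx/x)² = (-3×0.0695)² = 0.0434
δQ/Q = √(0.0540) = 0.232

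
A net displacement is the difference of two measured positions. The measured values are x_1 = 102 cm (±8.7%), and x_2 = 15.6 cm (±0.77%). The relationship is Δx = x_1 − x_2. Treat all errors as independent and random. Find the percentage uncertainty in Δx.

Δx is a linear combination, so absolute uncertainties add in quadrature:
  (δx_1)² = 78.7;  (δx_2)² = 0.0144
δΔx = √(78.8) = 8.87 cm
Δx = 86.4 cm, so δΔx/Δx = 8.87/86.4 = 0.103.

10.3%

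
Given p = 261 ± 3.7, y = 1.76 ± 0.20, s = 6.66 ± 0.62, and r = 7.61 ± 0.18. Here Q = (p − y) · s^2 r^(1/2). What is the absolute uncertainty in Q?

5940

Let u = p − y = 259. δu = √(δp² + δy²) = √(13.7 + 0.0400) = 3.71, so δu/u = 0.0143.
Q is then a monomial in u, s, r:
δQ/Q = √((δu/u)² + (2·δs/s)² + (½·δr/r)²) = √(0.000204 + 0.0347 + 0.000140) = 0.187
Q = 31700, so δQ = 0.187 × 31700 = 5940.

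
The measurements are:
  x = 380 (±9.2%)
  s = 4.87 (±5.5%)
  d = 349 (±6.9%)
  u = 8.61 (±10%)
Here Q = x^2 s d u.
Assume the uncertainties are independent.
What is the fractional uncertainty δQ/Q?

0.227

Since Q is a product/quotient, work with relative uncertainties:
  (2·δx/x)² = (2×0.0920)² = 0.0339;  (1·δs/s)² = (1×0.0550)² = 0.00303;  (1·δd/d)² = (1×0.0690)² = 0.00476;  (1·δu/u)² = (1×0.100)² = 0.0100
δQ/Q = √(0.0516) = 0.227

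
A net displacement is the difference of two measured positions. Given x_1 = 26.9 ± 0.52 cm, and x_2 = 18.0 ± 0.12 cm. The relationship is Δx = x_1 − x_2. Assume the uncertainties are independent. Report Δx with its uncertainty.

8.90 ± 0.534 cm

Each term contributes (cᵢ δxᵢ)² to (δΔx)²:
  (δx_1)² = 0.270;  (δx_2)² = 0.0144
δΔx = √(0.285) = 0.534 cm
Δx = 8.90 cm.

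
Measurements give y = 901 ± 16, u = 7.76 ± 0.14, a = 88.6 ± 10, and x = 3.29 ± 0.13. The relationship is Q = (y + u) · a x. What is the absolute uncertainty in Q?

Let w = y + u = 909. δw = √(δy² + δu²) = √(256 + 0.0196) = 16.0, so δw/w = 0.0176.
Q is then a monomial in w, a, x:
δQ/Q = √((δw/w)² + (1·δa/a)² + (1·δx/x)²) = √(0.000310 + 0.0127 + 0.00156) = 0.121
Q = 2.65e+05, so δQ = 0.121 × 2.65e+05 = 32000.

32000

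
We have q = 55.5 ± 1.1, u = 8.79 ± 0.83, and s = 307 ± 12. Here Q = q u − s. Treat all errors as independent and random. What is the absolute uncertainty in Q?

48.6

Let p = q·u = 488. δp/p = √((1·δq/q)² + (1·δu/u)²) = √(0.000393 + 0.00892) = 0.0965, so δp = 47.1.
Q = p − s: δQ = √(δp² + δs²) = √(2220 + 144) = 48.6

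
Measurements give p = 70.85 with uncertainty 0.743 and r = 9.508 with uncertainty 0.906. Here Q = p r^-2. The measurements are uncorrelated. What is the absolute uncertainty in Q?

0.150

For a monomial Q ∝ p, r^-2, fractional errors add in quadrature:
  (1·δp/p)² = (1×0.0105)² = 0.000110;  (-2·δr/r)² = (-2×0.0953)² = 0.0363
δQ/Q = √(0.0364) = 0.191
Q = 0.7837, so δQ = 0.191 × 0.7837 = 0.150.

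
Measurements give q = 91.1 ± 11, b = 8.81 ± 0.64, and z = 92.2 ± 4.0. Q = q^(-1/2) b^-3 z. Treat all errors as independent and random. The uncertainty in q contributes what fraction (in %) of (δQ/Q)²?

(δQ/Q)² = (−½·δq/q)² + (-3·δb/b)² + (1·δz/z)²
  q term: (-0.5×0.121)² = 0.00364
  b term: (-3×0.0726)² = 0.0475
  z term: (1×0.0434)² = 0.00188
Total = 0.0530. Share from q = 0.00364/0.0530 = 0.0687.

6.87%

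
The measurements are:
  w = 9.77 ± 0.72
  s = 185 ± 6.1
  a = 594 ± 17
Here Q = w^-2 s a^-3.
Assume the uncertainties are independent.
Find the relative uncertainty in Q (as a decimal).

0.174

Products/powers → add relative errors in quadrature, weighted by exponent:
  (-2·δw/w)² = (-2×0.0737)² = 0.0217;  (1·δs/s)² = (1×0.0330)² = 0.00109;  (-3·δa/a)² = (-3×0.0286)² = 0.00737
δQ/Q = √(0.0302) = 0.174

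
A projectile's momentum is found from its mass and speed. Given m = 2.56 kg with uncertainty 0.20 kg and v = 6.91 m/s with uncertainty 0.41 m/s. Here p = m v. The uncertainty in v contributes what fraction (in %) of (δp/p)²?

(δp/p)² = (1·δm/m)² + (1·δv/v)²
  m term: (1×0.0781)² = 0.00610
  v term: (1×0.0593)² = 0.00352
Total = 0.00962. Share from v = 0.00352/0.00962 = 0.366.

36.6%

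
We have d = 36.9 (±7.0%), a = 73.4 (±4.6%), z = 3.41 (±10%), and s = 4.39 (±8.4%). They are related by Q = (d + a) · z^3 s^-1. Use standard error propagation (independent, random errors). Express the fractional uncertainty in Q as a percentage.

Let u = d + a = 110. δu = √(δd² + δa²) = √(6.67 + 11.4) = 4.25, so δu/u = 0.0385.
Q is then a monomial in u, z, s:
δQ/Q = √((δu/u)² + (3·δz/z)² + (-1·δs/s)²) = √(0.00149 + 0.0900 + 0.00706) = 0.314

31.4%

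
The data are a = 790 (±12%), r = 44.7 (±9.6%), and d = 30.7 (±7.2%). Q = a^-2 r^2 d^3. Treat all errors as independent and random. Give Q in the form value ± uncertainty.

Since Q is a product/quotient, work with relative uncertainties:
  (-2·δa/a)² = (-2×0.120)² = 0.0576;  (2·δr/r)² = (2×0.0960)² = 0.0369;  (3·δd/d)² = (3×0.0720)² = 0.0467
δQ/Q = √(0.141) = 0.376
Q = 92.6, so δQ = 0.376 × 92.6 = 34.8.

92.6 ± 34.8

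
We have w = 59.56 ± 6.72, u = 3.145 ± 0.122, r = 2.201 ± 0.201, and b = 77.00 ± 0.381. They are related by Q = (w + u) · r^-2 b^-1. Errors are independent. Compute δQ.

0.0356

Let h = w + u = 62.71. δh = √(δw² + δu²) = √(45.2 + 0.0149) = 6.72, so δh/h = 0.107.
Q is then a monomial in h, r, b:
δQ/Q = √((δh/h)² + (-2·δr/r)² + (-1·δb/b)²) = √(0.0115 + 0.0334 + 2.45e-05) = 0.212
Q = 0.1681, so δQ = 0.212 × 0.1681 = 0.0356.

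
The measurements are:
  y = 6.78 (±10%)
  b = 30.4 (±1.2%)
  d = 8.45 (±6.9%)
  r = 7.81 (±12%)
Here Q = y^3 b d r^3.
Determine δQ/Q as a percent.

For a monomial Q ∝ y^3, b, d, r^3, fractional errors add in quadrature:
  (3·δy/y)² = (3×0.100)² = 0.0900;  (1·δb/b)² = (1×0.0120)² = 0.000144;  (1·δd/d)² = (1×0.0690)² = 0.00476;  (3·δr/r)² = (3×0.120)² = 0.130
δQ/Q = √(0.225) = 0.474

47.4%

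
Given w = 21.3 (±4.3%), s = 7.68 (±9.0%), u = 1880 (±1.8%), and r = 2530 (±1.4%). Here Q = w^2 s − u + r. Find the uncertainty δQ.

436

Let p = w^2·s = 3480. δp/p = √((2·δw/w)² + (1·δs/s)²) = √(0.00740 + 0.00810) = 0.124, so δp = 434.
Q = p − u + r: δQ = √(δp² + δu² + δr²) = √(1.88e+05 + 1150 + 1250) = 436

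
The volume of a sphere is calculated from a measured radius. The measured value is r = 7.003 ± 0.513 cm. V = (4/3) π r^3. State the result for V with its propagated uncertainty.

Each factor contributes (exponent × relative error)² to (δV/V)²:
  (3·δr/r)² = (3×0.0733)² = 0.0483
δV/V = √(0.0483) = 0.220
V = 1439 cm^3, so δV = 0.220 × 1439 = 316 cm^3.

1439 ± 316 cm^3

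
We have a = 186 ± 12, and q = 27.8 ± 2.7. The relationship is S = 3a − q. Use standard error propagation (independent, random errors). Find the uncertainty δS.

Each term contributes (cᵢ δxᵢ)² to (δS)²:
  (3·δa)² = 1300;  (δq)² = 7.29
δS = √(1300) = 36.1

36.1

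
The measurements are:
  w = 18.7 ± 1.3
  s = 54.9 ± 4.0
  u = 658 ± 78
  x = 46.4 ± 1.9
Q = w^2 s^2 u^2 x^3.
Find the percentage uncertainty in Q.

Relative error in a monomial: (δQ/Q)² = Σ (nᵢ · δxᵢ/xᵢ)².
  (2·δw/w)² = (2×0.0695)² = 0.0193;  (2·δs/s)² = (2×0.0729)² = 0.0212;  (2·δu/u)² = (2×0.119)² = 0.0562;  (3·δx/x)² = (3×0.0409)² = 0.0151
δQ/Q = √(0.112) = 0.334

33.4%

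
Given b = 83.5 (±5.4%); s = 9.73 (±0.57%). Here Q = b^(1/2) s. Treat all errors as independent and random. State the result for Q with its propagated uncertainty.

Relative error in a monomial: (δQ/Q)² = Σ (nᵢ · δxᵢ/xᵢ)².
  (½·δb/b)² = (0.5×0.0540)² = 0.000729;  (1·δs/s)² = (1×0.00570)² = 3.25e-05
δQ/Q = √(0.000761) = 0.0276
Q = 88.9, so δQ = 0.0276 × 88.9 = 2.45.

88.9 ± 2.45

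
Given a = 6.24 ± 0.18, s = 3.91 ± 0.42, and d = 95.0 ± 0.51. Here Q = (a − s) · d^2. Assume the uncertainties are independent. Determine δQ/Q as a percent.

Let u = a − s = 2.33. δu = √(δa² + δs²) = √(0.0324 + 0.176) = 0.457, so δu/u = 0.196.
Q is then a monomial in u, d:
δQ/Q = √((δu/u)² + (2·δd/d)²) = √(0.0385 + 0.000115) = 0.196

19.6%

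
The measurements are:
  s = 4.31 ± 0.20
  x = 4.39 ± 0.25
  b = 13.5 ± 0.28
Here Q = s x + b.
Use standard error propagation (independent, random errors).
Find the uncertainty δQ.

Let p = s·x = 18.9. δp/p = √((1·δs/s)² + (1·δx/x)²) = √(0.00215 + 0.00324) = 0.0735, so δp = 1.39.
Q = p + b: δQ = √(δp² + δb²) = √(1.93 + 0.0784) = 1.42

1.42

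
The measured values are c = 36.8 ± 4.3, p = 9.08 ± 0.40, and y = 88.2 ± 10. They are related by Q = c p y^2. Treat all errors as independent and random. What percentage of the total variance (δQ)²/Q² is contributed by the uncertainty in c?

20.4%

(δQ/Q)² = (1·δc/c)² + (1·δp/p)² + (2·δy/y)²
  c term: (1×0.117)² = 0.0137
  p term: (1×0.0441)² = 0.00194
  y term: (2×0.113)² = 0.0514
Total = 0.0670. Share from c = 0.0137/0.0670 = 0.204.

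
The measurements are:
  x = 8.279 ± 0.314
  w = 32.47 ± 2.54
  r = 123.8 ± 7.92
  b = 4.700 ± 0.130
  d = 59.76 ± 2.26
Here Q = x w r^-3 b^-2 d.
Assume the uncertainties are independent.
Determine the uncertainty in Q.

Each factor contributes (exponent × relative error)² to (δQ/Q)²:
  (1·δx/x)² = (1×0.0379)² = 0.00144;  (1·δw/w)² = (1×0.0782)² = 0.00612;  (-3·δr/r)² = (-3×0.0640)² = 0.0368;  (-2·δb/b)² = (-2×0.0277)² = 0.00306;  (1·δd/d)² = (1×0.0378)² = 0.00143
δQ/Q = √(0.0489) = 0.221
Q = 0.0003833, so δQ = 0.221 × 0.0003833 = 8.47e-05.

8.47e-05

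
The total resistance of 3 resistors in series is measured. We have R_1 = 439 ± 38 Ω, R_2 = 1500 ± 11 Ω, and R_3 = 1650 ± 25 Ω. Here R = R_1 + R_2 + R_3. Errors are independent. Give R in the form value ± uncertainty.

Sums and differences: (δR)² = Σ (cᵢ δxᵢ)².
  (δR_1)² = 1440;  (δR_2)² = 121;  (δR_3)² = 625
δR = √(2190) = 46.8 Ω
R = 3590 Ω.

3590 ± 46.8 Ω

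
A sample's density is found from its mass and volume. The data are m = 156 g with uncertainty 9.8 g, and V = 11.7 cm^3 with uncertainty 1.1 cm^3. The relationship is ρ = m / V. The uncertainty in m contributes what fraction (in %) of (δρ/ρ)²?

(δρ/ρ)² = (1·δm/m)² + (-1·δV/V)²
  m term: (1×0.0628)² = 0.00395
  V term: (-1×0.0940)² = 0.00884
Total = 0.0128. Share from m = 0.00395/0.0128 = 0.309.

30.9%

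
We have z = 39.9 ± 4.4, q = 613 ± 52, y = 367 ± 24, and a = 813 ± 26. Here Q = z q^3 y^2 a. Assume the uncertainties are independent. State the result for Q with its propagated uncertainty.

(1.01 ± 0.310) × 10^18

Products/powers → add relative errors in quadrature, weighted by exponent:
  (1·δz/z)² = (1×0.110)² = 0.0122;  (3·δq/q)² = (3×0.0848)² = 0.0648;  (2·δy/y)² = (2×0.0654)² = 0.0171;  (1·δa/a)² = (1×0.0320)² = 0.00102
δQ/Q = √(0.0951) = 0.308
Q = 1.01e+18, so δQ = 0.308 × 1.01e+18 = 3.1e+17.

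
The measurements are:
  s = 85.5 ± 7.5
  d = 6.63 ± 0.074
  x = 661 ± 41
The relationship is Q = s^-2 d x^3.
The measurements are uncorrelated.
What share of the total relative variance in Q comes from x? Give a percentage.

52.8%

(δQ/Q)² = (-2·δs/s)² + (1·δd/d)² + (3·δx/x)²
  s term: (-2×0.0877)² = 0.0308
  d term: (1×0.0112)² = 0.000125
  x term: (3×0.0620)² = 0.0346
Total = 0.0655. Share from x = 0.0346/0.0655 = 0.528.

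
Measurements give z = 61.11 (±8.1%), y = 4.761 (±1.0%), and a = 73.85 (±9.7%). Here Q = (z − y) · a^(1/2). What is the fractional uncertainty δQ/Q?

Let u = z − y = 56.35. δu = √(δz² + δy²) = √(24.5 + 0.00227) = 4.95, so δu/u = 0.0878.
Q is then a monomial in u, a:
δQ/Q = √((δu/u)² + (½·δa/a)²) = √(0.00772 + 0.00235) = 0.100

0.100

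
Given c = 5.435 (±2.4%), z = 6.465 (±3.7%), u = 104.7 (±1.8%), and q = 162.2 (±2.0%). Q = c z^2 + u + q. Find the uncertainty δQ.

18.1

Let p = c·z^2 = 227.2. δp/p = √((1·δc/c)² + (2·δz/z)²) = √(0.000576 + 0.00548) = 0.0778, so δp = 17.7.
Q = p + u + q: δQ = √(δp² + δu² + δq²) = √(312 + 3.55 + 10.5) = 18.1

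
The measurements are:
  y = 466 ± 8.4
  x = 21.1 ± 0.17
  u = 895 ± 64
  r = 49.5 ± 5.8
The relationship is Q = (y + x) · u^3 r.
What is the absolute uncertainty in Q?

4.24e+12

Let w = y + x = 487. δw = √(δy² + δx²) = √(70.6 + 0.0289) = 8.40, so δw/w = 0.0172.
Q is then a monomial in w, u, r:
δQ/Q = √((δw/w)² + (3·δu/u)² + (1·δr/r)²) = √(0.000298 + 0.0460 + 0.0137) = 0.245
Q = 1.73e+13, so δQ = 0.245 × 1.73e+13 = 4.24e+12.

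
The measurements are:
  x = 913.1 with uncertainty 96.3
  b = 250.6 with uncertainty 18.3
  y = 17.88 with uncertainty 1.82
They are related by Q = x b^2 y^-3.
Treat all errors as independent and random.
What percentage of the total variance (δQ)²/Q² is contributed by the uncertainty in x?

8.85%

(δQ/Q)² = (1·δx/x)² + (2·δb/b)² + (-3·δy/y)²
  x term: (1×0.105)² = 0.0111
  b term: (2×0.0730)² = 0.0213
  y term: (-3×0.102)² = 0.0933
Total = 0.126. Share from x = 0.0111/0.126 = 0.0885.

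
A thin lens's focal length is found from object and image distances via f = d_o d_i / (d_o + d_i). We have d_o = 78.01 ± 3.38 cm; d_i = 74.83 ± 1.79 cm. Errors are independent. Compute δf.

0.935 cm

∂f/∂d_o = (d_i/(d_o+d_i))² = 0.240;  ∂f/∂d_i = (d_o/(d_o+d_i))² = 0.261
δf = √((∂f/∂d_o · δd_o)² + (∂f/∂d_i · δd_i)²) = √(0.656 + 0.217) = 0.935 cm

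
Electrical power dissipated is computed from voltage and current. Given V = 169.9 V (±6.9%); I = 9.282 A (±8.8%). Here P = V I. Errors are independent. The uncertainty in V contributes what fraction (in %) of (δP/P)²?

(δP/P)² = (1·δV/V)² + (1·δI/I)²
  V term: (1×0.0690)² = 0.00476
  I term: (1×0.0880)² = 0.00774
Total = 0.0125. Share from V = 0.00476/0.0125 = 0.381.

38.1%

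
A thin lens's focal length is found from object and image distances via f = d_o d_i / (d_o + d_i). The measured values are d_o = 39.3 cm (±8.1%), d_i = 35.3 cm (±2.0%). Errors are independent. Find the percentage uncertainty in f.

3.98%

∂f/∂d_o = (d_i/(d_o+d_i))² = 0.224;  ∂f/∂d_i = (d_o/(d_o+d_i))² = 0.278
δf = √((∂f/∂d_o · δd_o)² + (∂f/∂d_i · δd_i)²) = √(0.508 + 0.0384) = 0.739 cm
f = 18.6 cm, so δf/f = 0.739/18.6 = 0.0398.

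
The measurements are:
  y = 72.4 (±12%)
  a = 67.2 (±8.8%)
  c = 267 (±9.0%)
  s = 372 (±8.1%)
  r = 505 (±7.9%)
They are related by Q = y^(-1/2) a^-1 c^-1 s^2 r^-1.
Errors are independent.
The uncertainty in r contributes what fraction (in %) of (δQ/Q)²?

(δQ/Q)² = (−½·δy/y)² + (-1·δa/a)² + (-1·δc/c)² + (2·δs/s)² + (-1·δr/r)²
  y term: (-0.5×0.120)² = 0.00360
  a term: (-1×0.0880)² = 0.00774
  c term: (-1×0.0900)² = 0.00810
  s term: (2×0.0810)² = 0.0262
  r term: (-1×0.0790)² = 0.00624
Total = 0.0519. Share from r = 0.00624/0.0519 = 0.120.

12.0%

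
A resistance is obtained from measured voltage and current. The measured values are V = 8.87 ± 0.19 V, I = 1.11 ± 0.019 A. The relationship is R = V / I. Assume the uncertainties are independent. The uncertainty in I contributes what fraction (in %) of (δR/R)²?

39.0%

(δR/R)² = (1·δV/V)² + (-1·δI/I)²
  V term: (1×0.0214)² = 0.000459
  I term: (-1×0.0171)² = 0.000293
Total = 0.000752. Share from I = 0.000293/0.000752 = 0.390.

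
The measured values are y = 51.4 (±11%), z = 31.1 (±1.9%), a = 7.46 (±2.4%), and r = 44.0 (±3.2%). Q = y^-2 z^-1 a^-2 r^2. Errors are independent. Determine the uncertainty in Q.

For a monomial Q ∝ y^-2, z^-1, a^-2, r^2, fractional errors add in quadrature:
  (-2·δy/y)² = (-2×0.110)² = 0.0484;  (-1·δz/z)² = (-1×0.0190)² = 0.000361;  (-2·δa/a)² = (-2×0.0240)² = 0.00230;  (2·δr/r)² = (2×0.0320)² = 0.00410
δQ/Q = √(0.0552) = 0.235
Q = 0.000423, so δQ = 0.235 × 0.000423 = 9.94e-05.

9.94e-05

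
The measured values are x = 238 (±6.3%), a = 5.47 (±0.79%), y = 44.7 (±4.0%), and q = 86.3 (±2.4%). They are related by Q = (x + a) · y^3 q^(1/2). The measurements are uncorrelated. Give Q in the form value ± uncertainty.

(2.02 ± 0.274) × 10^8

Let u = x + a = 243. δu = √(δx² + δa²) = √(225 + 0.00187) = 15.0, so δu/u = 0.0616.
Q is then a monomial in u, y, q:
δQ/Q = √((δu/u)² + (3·δy/y)² + (½·δq/q)²) = √(0.00379 + 0.0144 + 0.000144) = 0.135
Q = 2.02e+08, so δQ = 0.135 × 2.02e+08 = 2.74e+07.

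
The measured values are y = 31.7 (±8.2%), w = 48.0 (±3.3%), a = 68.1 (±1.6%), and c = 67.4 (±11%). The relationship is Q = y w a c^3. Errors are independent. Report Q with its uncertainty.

Since Q is a product/quotient, work with relative uncertainties:
  (1·δy/y)² = (1×0.0820)² = 0.00672;  (1·δw/w)² = (1×0.0330)² = 0.00109;  (1·δa/a)² = (1×0.0160)² = 0.000256;  (3·δc/c)² = (3×0.110)² = 0.109
δQ/Q = √(0.117) = 0.342
Q = 3.17e+10, so δQ = 0.342 × 3.17e+10 = 1.09e+10.

(3.17 ± 1.09) × 10^10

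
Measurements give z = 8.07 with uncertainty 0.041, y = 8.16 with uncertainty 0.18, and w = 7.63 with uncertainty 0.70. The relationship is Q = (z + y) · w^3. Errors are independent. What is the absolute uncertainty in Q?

1990

Let u = z + y = 16.2. δu = √(δz² + δy²) = √(0.00168 + 0.0324) = 0.185, so δu/u = 0.0114.
Q is then a monomial in u, w:
δQ/Q = √((δu/u)² + (3·δw/w)²) = √(0.000129 + 0.0758) = 0.275
Q = 7210, so δQ = 0.275 × 7210 = 1990.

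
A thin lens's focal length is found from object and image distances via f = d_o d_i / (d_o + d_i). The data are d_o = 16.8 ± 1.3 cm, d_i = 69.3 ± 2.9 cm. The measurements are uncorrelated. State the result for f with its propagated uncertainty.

∂f/∂d_o = (d_i/(d_o+d_i))² = 0.648;  ∂f/∂d_i = (d_o/(d_o+d_i))² = 0.0381
δf = √((∂f/∂d_o · δd_o)² + (∂f/∂d_i · δd_i)²) = √(0.709 + 0.0122) = 0.849 cm
f = 13.5 cm.

13.5 ± 0.849 cm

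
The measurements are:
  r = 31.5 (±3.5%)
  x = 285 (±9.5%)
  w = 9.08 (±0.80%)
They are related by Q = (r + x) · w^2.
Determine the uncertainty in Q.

Let u = r + x = 316. δu = √(δr² + δx²) = √(1.22 + 733) = 27.1, so δu/u = 0.0856.
Q is then a monomial in u, w:
δQ/Q = √((δu/u)² + (2·δw/w)²) = √(0.00733 + 0.000256) = 0.0871
Q = 26100, so δQ = 0.0871 × 26100 = 2270.

2270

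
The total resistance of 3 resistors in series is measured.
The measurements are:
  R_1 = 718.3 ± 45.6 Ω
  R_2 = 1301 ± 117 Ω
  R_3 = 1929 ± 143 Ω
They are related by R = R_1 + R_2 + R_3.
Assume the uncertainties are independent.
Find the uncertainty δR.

190 Ω

Absolute uncertainties add in quadrature for a linear combination:
  (δR_1)² = 2080;  (δR_2)² = 13700;  (δR_3)² = 20400
δR = √(36200) = 190 Ω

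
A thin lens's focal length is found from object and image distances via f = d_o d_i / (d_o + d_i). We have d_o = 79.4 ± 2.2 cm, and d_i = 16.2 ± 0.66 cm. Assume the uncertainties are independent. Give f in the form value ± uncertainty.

13.5 ± 0.460 cm

∂f/∂d_o = (d_i/(d_o+d_i))² = 0.0287;  ∂f/∂d_i = (d_o/(d_o+d_i))² = 0.690
δf = √((∂f/∂d_o · δd_o)² + (∂f/∂d_i · δd_i)²) = √(0.00399 + 0.207) = 0.460 cm
f = 13.5 cm.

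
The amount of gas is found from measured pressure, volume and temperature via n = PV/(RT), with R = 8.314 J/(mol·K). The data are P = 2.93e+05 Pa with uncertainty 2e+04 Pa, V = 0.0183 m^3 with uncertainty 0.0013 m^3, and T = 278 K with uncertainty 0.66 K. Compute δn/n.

Since n is a product/quotient, work with relative uncertainties:
  (1·δP/P)² = (1×0.0683)² = 0.00466;  (1·δV/V)² = (1×0.0710)² = 0.00505;  (-1·δT/T)² = (-1×0.00237)² = 5.64e-06
δn/n = √(0.00971) = 0.0985

0.0985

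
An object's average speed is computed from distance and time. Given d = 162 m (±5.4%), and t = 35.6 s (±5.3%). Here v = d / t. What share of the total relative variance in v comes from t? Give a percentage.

(δv/v)² = (1·δd/d)² + (-1·δt/t)²
  d term: (1×0.0540)² = 0.00292
  t term: (-1×0.0530)² = 0.00281
Total = 0.00573. Share from t = 0.00281/0.00573 = 0.491.

49.1%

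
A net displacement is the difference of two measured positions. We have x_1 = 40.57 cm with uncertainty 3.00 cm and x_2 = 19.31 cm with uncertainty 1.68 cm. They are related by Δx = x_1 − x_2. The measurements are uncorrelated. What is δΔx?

Absolute uncertainties add in quadrature for a linear combination:
  (δx_1)² = 9.00;  (δx_2)² = 2.82
δΔx = √(11.8) = 3.44 cm

3.44 cm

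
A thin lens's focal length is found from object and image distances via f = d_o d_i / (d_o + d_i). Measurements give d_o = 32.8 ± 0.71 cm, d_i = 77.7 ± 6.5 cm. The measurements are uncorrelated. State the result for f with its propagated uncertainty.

∂f/∂d_o = (d_i/(d_o+d_i))² = 0.494;  ∂f/∂d_i = (d_o/(d_o+d_i))² = 0.0881
δf = √((∂f/∂d_o · δd_o)² + (∂f/∂d_i · δd_i)²) = √(0.123 + 0.328) = 0.672 cm
f = 23.1 cm.

23.1 ± 0.672 cm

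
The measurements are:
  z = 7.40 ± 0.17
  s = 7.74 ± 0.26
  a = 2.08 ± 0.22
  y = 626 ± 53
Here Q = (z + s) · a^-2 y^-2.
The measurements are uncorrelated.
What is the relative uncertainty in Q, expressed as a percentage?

Let u = z + s = 15.1. δu = √(δz² + δs²) = √(0.0289 + 0.0676) = 0.311, so δu/u = 0.0205.
Q is then a monomial in u, a, y:
δQ/Q = √((δu/u)² + (-2·δa/a)² + (-2·δy/y)²) = √(0.000421 + 0.0447 + 0.0287) = 0.272

27.2%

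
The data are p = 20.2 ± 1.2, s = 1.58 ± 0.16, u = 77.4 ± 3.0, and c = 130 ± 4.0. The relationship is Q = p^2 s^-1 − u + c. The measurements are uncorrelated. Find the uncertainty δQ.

Let w = p^2·s^-1 = 258. δw/w = √((2·δp/p)² + (-1·δs/s)²) = √(0.0141 + 0.0103) = 0.156, so δw = 40.3.
Q = w − u + c: δQ = √(δw² + δu² + δc²) = √(1630 + 9.00 + 16.0) = 40.6

40.6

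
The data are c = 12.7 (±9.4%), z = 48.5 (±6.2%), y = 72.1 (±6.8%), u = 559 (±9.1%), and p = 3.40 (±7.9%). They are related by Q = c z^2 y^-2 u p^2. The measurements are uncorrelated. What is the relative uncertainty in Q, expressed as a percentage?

27.6%

Since Q is a product/quotient, work with relative uncertainties:
  (1·δc/c)² = (1×0.0940)² = 0.00884;  (2·δz/z)² = (2×0.0620)² = 0.0154;  (-2·δy/y)² = (-2×0.0680)² = 0.0185;  (1·δu/u)² = (1×0.0910)² = 0.00828;  (2·δp/p)² = (2×0.0790)² = 0.0250
δQ/Q = √(0.0760) = 0.276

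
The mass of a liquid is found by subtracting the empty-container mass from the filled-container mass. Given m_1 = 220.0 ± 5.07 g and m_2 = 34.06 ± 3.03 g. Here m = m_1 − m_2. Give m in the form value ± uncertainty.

185.9 ± 5.91 g

Sums and differences: (δm)² = Σ (cᵢ δxᵢ)².
  (δm_1)² = 25.7;  (δm_2)² = 9.18
δm = √(34.9) = 5.91 g
m = 185.9 g.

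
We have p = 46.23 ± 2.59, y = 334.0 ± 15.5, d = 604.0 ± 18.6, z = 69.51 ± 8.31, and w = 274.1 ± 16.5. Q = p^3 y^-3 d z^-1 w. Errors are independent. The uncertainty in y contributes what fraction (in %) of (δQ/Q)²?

29.1%

(δQ/Q)² = (3·δp/p)² + (-3·δy/y)² + (1·δd/d)² + (-1·δz/z)² + (1·δw/w)²
  p term: (3×0.0560)² = 0.0282
  y term: (-3×0.0464)² = 0.0194
  d term: (1×0.0308)² = 0.000948
  z term: (-1×0.120)² = 0.0143
  w term: (1×0.0602)² = 0.00362
Total = 0.0665. Share from y = 0.0194/0.0665 = 0.291.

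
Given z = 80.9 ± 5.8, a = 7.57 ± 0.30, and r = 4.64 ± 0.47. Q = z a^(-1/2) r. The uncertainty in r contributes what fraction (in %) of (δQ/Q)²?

65.0%

(δQ/Q)² = (1·δz/z)² + (−½·δa/a)² + (1·δr/r)²
  z term: (1×0.0717)² = 0.00514
  a term: (-0.5×0.0396)² = 0.000393
  r term: (1×0.101)² = 0.0103
Total = 0.0158. Share from r = 0.0103/0.0158 = 0.650.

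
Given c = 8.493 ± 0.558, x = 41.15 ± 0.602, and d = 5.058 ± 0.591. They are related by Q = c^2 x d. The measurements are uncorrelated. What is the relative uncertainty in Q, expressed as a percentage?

Relative error in a monomial: (δQ/Q)² = Σ (nᵢ · δxᵢ/xᵢ)².
  (2·δc/c)² = (2×0.0657)² = 0.0173;  (1·δx/x)² = (1×0.0146)² = 0.000214;  (1·δd/d)² = (1×0.117)² = 0.0137
δQ/Q = √(0.0311) = 0.176

17.6%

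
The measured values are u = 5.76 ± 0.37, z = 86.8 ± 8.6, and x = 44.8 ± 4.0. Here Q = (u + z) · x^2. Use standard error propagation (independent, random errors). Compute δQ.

Let w = u + z = 92.6. δw = √(δu² + δz²) = √(0.137 + 74.0) = 8.61, so δw/w = 0.0930.
Q is then a monomial in w, x:
δQ/Q = √((δw/w)² + (2·δx/x)²) = √(0.00865 + 0.0319) = 0.201
Q = 1.86e+05, so δQ = 0.201 × 1.86e+05 = 37400.

37400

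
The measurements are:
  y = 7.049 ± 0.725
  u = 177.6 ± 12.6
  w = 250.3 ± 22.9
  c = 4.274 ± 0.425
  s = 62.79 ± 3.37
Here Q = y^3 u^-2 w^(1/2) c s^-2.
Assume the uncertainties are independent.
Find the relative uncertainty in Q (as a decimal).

0.373

Q is a product of powers, so relative uncertainties combine in quadrature:
  (3·δy/y)² = (3×0.103)² = 0.0952;  (-2·δu/u)² = (-2×0.0709)² = 0.0201;  (½·δw/w)² = (0.5×0.0915)² = 0.00209;  (1·δc/c)² = (1×0.0994)² = 0.00989;  (-2·δs/s)² = (-2×0.0537)² = 0.0115
δQ/Q = √(0.139) = 0.373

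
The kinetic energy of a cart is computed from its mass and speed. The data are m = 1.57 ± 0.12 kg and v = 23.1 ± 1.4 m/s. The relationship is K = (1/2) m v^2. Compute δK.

Since K is a product/quotient, work with relative uncertainties:
  (1·δm/m)² = (1×0.0764)² = 0.00584;  (2·δv/v)² = (2×0.0606)² = 0.0147
δK/K = √(0.0205) = 0.143
K = 419 J, so δK = 0.143 × 419 = 60.0 J.

60.0 J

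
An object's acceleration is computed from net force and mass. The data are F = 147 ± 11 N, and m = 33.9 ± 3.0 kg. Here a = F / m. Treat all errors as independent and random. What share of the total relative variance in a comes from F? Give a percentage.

(δa/a)² = (1·δF/F)² + (-1·δm/m)²
  F term: (1×0.0748)² = 0.00560
  m term: (-1×0.0885)² = 0.00783
Total = 0.0134. Share from F = 0.00560/0.0134 = 0.417.

41.7%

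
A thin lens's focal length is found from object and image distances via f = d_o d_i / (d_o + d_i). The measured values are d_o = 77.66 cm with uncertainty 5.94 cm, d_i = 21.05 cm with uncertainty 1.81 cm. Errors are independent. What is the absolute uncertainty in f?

1.15 cm

∂f/∂d_o = (d_i/(d_o+d_i))² = 0.0455;  ∂f/∂d_i = (d_o/(d_o+d_i))² = 0.619
δf = √((∂f/∂d_o · δd_o)² + (∂f/∂d_i · δd_i)²) = √(0.0730 + 1.26) = 1.15 cm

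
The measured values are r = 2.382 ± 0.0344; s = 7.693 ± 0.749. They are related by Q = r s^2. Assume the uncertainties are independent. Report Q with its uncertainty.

For a monomial Q ∝ r, s^2, fractional errors add in quadrature:
  (1·δr/r)² = (1×0.0144)² = 0.000209;  (2·δs/s)² = (2×0.0974)² = 0.0379
δQ/Q = √(0.0381) = 0.195
Q = 141.0, so δQ = 0.195 × 141.0 = 27.5.

141.0 ± 27.5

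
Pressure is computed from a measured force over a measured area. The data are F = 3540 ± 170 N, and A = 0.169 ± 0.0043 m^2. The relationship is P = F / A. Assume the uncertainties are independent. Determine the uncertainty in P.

1140 Pa

Relative error in a monomial: (δP/P)² = Σ (nᵢ · δxᵢ/xᵢ)².
  (1·δF/F)² = (1×0.0480)² = 0.00231;  (-1·δA/A)² = (-1×0.0254)² = 0.000647
δP/P = √(0.00295) = 0.0543
P = 20900 Pa, so δP = 0.0543 × 20900 = 1140 Pa.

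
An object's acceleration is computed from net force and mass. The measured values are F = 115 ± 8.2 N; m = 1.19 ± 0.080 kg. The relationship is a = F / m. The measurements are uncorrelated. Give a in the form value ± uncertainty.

96.6 ± 9.47 m/s^2

Relative error in a monomial: (δa/a)² = Σ (nᵢ · δxᵢ/xᵢ)².
  (1·δF/F)² = (1×0.0713)² = 0.00508;  (-1·δm/m)² = (-1×0.0672)² = 0.00452
δa/a = √(0.00960) = 0.0980
a = 96.6 m/s^2, so δa = 0.0980 × 96.6 = 9.47 m/s^2.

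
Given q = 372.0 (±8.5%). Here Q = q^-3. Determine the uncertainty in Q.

Q ∝ q^-3, so δQ/Q = |-3| · δq/q = 3 × 0.0850 = 0.255.
Q = 1.943e-08, so δQ = 0.255 × 1.943e-08 = 4.95e-09.

4.95e-09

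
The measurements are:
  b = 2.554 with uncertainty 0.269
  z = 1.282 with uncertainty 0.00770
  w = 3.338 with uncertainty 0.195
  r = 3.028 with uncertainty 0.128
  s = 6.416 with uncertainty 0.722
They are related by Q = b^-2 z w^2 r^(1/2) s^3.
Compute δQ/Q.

0.415

Since Q is a product/quotient, work with relative uncertainties:
  (-2·δb/b)² = (-2×0.105)² = 0.0444;  (1·δz/z)² = (1×0.00601)² = 3.61e-05;  (2·δw/w)² = (2×0.0584)² = 0.0137;  (½·δr/r)² = (0.5×0.0423)² = 0.000447;  (3·δs/s)² = (3×0.113)² = 0.114
δQ/Q = √(0.172) = 0.415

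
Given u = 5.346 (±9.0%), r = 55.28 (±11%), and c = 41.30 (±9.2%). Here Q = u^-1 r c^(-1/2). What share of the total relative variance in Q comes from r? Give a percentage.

54.2%

(δQ/Q)² = (-1·δu/u)² + (1·δr/r)² + (−½·δc/c)²
  u term: (-1×0.0900)² = 0.00810
  r term: (1×0.110)² = 0.0121
  c term: (-0.5×0.0920)² = 0.00212
Total = 0.0223. Share from r = 0.0121/0.0223 = 0.542.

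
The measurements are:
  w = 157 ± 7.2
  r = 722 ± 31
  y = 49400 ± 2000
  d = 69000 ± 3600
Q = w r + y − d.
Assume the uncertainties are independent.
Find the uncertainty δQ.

8230

Let p = w·r = 1.13e+05. δp/p = √((1·δw/w)² + (1·δr/r)²) = √(0.00210 + 0.00184) = 0.0628, so δp = 7120.
Q = p + y − d: δQ = √(δp² + δy² + δd²) = √(5.07e+07 + 4e+06 + 1.3e+07) = 8230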